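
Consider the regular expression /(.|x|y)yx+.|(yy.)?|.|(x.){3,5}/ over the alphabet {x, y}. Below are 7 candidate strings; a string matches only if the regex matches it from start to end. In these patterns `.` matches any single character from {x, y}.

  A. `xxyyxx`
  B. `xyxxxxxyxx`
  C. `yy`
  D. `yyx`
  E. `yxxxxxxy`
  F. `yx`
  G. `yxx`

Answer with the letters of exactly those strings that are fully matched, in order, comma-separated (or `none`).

B, D

A → no match
B → match
C → no match
D → match
E → no match
F → no match
G → no match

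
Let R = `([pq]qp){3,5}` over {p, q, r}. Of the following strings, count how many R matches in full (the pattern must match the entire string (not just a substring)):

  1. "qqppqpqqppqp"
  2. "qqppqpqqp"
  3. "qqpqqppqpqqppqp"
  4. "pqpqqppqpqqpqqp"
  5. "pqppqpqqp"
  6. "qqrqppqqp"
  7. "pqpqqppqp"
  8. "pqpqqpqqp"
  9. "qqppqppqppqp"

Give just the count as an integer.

1 → match
2 → match
3 → match
4 → match
5 → match
6 → no match
7 → match
8 → match
9 → match
Total matched: 8

8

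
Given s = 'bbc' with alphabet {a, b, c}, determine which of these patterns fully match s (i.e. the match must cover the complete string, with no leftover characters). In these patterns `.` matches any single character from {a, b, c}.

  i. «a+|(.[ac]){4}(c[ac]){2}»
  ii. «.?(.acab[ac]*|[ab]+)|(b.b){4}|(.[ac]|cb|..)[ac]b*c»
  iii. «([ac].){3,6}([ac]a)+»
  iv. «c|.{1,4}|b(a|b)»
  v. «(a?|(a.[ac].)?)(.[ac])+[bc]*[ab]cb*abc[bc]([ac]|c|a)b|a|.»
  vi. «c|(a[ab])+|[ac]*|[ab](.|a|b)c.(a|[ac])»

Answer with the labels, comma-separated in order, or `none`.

iv

i → no match
ii → no match
iii → no match — must end with 'a'
iv → match
v → no match
vi → no match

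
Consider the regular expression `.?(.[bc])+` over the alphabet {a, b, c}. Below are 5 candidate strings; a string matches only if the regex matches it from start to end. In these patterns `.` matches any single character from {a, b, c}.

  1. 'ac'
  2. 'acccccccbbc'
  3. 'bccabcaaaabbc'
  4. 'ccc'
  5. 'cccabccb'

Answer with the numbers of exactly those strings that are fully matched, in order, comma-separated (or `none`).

1 → match
2 → match
3 → no match
4 → match
5 → no match

1, 2, 4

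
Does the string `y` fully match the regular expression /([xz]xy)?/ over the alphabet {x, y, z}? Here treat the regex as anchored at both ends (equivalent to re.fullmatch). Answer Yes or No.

No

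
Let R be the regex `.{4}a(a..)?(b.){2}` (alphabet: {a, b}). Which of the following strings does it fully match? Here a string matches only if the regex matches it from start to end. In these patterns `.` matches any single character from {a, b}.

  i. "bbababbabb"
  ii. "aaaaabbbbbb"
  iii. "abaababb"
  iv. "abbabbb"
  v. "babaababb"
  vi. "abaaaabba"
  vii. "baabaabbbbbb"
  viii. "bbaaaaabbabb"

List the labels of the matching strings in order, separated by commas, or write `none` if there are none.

i. "bbababbabb" → no match
ii. "aaaaabbbbbb" → no match
iii. "abaababb" → no match
iv. "abbabbb" → no match
v. "babaababb" → match
vi. "abaaaabba" → no match
vii. "baabaabbbbbb" → match
viii. "bbaaaaabbabb" → match

v, vii, viii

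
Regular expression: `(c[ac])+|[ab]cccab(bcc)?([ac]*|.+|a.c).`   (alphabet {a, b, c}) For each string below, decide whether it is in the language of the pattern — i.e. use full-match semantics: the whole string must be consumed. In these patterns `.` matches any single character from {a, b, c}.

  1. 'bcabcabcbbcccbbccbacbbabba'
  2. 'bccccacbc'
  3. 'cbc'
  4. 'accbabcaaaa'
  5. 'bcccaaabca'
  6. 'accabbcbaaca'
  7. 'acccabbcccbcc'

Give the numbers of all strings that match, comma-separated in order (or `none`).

1 → no match
2 → no match
3 → no match
4 → no match
5 → no match
6 → no match
7 → match

7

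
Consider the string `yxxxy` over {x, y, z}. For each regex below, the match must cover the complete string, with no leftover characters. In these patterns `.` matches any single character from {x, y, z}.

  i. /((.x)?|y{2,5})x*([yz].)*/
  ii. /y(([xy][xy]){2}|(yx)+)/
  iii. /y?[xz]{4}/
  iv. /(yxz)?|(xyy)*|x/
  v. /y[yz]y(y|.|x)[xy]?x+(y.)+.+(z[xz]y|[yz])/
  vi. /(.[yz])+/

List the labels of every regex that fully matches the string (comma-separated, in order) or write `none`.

i → no match
ii → match
iii → no match
iv → no match
v → no match
vi → no match

ii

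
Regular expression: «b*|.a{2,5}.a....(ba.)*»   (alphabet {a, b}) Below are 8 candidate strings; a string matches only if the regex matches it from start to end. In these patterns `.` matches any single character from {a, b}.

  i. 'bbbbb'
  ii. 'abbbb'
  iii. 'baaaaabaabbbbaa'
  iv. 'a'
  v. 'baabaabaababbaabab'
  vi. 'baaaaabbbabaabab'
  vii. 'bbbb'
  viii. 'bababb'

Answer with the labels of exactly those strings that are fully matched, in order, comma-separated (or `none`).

i. 'bbbbb' → match
ii. 'abbbb' → no match
iii → match
iv. 'a' → no match
v → match
vi → match
vii. 'bbbb' → match
viii. 'bababb' → no match

i, iii, v, vi, vii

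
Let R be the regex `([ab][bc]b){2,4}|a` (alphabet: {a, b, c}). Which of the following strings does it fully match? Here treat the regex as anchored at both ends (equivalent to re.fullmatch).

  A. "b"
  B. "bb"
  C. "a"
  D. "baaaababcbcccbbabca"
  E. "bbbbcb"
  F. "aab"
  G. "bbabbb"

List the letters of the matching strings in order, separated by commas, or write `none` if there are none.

C, E

A → no match
B → no match
C → match
D → no match
E → match
F → no match
G → no match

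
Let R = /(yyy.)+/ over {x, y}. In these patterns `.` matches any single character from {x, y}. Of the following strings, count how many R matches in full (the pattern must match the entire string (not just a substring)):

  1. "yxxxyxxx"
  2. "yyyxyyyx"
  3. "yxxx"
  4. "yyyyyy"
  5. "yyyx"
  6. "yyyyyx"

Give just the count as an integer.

1 → no match — must start with "yyy"
2 → match
3 → no match — must start with "yyy"
4 → no match
5 → match
6 → no match
Total matched: 2

2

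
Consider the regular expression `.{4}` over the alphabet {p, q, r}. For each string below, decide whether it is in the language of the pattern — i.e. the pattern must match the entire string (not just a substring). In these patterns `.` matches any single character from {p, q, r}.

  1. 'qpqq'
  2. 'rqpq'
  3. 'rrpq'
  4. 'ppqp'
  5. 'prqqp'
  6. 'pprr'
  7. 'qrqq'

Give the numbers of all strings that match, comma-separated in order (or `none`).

1, 2, 3, 4, 6, 7

1 → match
2 → match
3 → match
4 → match
5 → no match
6 → match
7 → match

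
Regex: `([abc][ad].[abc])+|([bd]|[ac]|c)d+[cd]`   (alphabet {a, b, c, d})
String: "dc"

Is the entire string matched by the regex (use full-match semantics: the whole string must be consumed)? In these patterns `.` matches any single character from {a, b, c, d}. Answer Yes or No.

No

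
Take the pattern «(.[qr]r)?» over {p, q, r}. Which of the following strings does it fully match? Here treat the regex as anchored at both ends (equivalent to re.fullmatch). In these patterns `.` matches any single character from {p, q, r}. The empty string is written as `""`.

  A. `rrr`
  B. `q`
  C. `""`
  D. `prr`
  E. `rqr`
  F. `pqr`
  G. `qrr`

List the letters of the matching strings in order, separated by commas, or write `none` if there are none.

A. `rrr` → match
B. `q` → no match
C. `""` → match
D. `prr` → match
E. `rqr` → match
F. `pqr` → match
G. `qrr` → match

A, C, D, E, F, G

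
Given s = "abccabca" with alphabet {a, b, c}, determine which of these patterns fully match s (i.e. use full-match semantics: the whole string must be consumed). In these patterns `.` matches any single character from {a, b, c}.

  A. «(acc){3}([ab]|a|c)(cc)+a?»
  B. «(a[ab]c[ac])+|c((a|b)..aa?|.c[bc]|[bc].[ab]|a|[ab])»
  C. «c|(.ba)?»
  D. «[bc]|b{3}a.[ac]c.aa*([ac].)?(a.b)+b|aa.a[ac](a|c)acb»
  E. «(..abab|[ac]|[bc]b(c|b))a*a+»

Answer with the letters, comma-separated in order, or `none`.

A → no match — must start with "acc"
B → match
C → no match
D → no match
E → no match

B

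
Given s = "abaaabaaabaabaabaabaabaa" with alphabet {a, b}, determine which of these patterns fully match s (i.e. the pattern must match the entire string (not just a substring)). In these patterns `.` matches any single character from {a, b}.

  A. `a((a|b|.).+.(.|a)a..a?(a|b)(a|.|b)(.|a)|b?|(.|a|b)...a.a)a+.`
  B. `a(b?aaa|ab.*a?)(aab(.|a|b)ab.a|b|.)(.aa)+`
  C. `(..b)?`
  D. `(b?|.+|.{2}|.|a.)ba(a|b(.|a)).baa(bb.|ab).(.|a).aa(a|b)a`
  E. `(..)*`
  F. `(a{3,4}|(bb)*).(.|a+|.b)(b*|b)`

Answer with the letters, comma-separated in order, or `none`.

A → match
B → match
C → no match
D → no match
E → match
F → no match

A, B, E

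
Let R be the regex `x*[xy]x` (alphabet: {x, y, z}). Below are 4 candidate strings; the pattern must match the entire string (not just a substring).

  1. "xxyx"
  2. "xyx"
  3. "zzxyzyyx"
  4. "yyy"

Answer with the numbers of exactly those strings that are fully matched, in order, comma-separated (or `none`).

1 → match
2 → match
3 → no match
4 → no match — must end with "x"

1, 2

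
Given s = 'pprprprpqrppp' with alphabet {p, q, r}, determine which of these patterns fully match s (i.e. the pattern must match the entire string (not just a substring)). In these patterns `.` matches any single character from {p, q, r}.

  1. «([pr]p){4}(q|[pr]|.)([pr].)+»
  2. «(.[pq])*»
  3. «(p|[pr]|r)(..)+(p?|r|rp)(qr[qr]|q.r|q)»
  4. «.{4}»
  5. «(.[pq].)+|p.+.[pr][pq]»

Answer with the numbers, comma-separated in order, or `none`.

1, 5

1 → match
2 → no match
3 → no match
4 → no match
5 → match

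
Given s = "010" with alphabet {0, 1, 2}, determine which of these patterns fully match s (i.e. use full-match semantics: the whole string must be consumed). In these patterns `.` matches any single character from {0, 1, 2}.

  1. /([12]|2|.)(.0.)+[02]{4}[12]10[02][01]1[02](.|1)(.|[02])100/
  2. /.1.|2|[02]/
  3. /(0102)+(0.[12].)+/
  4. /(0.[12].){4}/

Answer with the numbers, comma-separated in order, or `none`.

1 → no match — must end with "100"
2 → match
3 → no match — must start with "0102"
4 → no match

2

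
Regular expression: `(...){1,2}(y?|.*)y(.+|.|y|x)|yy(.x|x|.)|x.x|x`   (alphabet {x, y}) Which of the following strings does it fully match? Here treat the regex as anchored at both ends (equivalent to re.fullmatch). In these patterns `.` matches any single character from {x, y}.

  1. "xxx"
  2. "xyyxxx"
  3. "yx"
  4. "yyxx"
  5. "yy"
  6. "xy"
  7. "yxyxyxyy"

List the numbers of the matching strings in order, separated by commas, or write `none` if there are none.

1 → match
2 → no match
3 → no match
4 → match
5 → no match
6 → no match
7 → match

1, 4, 7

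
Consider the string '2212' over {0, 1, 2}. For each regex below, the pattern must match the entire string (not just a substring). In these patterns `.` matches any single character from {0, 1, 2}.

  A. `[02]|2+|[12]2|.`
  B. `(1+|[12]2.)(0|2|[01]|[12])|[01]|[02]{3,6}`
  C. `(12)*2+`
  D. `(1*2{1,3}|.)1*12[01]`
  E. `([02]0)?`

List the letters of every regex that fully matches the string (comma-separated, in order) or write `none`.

B

A → no match
B → match
C → no match
D → no match
E → no match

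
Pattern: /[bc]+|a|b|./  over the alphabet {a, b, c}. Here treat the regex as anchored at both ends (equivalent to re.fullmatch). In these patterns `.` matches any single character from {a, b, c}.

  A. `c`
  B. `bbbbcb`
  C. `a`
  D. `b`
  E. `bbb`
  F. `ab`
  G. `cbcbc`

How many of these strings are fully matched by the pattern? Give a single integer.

6

A. `c` → match
B. `bbbbcb` → match
C. `a` → match
D. `b` → match
E. `bbb` → match
F. `ab` → no match
G. `cbcbc` → match
Total matched: 6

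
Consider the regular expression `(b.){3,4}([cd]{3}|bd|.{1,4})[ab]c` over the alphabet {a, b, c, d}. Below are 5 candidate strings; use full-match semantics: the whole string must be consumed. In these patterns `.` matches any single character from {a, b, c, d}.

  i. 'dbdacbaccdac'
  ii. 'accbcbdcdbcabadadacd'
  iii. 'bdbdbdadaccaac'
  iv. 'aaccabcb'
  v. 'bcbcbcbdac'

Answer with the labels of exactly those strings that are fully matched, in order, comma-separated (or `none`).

v

i → no match — must start with 'b'
ii → no match — must start with 'b'
iii → no match
iv → no match — must start with 'b'
v → match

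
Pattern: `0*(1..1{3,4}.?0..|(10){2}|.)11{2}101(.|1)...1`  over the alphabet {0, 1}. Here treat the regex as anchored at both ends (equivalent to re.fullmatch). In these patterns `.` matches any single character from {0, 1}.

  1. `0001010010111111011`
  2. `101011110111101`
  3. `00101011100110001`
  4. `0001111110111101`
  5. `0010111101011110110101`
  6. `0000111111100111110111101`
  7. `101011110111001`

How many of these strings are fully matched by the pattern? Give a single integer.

4

1 → no match
2 → match
3 → no match
4 → no match
5 → match
6 → match
7 → match
Total matched: 4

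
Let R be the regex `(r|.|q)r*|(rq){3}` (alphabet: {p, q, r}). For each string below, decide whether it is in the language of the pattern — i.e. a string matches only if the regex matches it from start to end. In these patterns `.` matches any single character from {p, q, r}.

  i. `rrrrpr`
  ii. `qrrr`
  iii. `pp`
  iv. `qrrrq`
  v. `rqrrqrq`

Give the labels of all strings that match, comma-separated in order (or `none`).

i → no match
ii → match
iii → no match
iv → no match
v → no match

ii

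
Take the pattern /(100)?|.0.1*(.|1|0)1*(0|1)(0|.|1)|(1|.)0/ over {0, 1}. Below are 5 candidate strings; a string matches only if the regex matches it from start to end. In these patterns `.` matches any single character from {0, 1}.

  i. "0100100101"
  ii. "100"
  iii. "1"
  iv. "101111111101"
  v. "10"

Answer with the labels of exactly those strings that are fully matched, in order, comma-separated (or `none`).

i → no match
ii → match
iii → no match
iv → match
v → match

ii, iv, v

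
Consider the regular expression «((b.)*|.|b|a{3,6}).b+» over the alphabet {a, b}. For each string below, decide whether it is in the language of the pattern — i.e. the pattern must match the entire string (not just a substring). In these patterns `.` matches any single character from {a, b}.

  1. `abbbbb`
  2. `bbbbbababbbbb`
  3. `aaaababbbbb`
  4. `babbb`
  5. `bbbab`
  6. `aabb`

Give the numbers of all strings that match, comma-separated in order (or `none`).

1 → match
2 → match
3 → no match
4 → match
5 → no match
6 → match

1, 2, 4, 6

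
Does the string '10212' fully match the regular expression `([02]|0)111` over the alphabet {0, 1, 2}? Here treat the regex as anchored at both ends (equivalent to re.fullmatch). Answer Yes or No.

Every match must end with '111', but '10212' does not.

No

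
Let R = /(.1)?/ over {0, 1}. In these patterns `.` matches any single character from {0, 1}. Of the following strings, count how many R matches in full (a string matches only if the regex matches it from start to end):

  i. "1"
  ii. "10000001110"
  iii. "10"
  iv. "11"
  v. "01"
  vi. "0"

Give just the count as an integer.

2

i → no match
ii → no match
iii → no match
iv → match
v → match
vi → no match
Total matched: 2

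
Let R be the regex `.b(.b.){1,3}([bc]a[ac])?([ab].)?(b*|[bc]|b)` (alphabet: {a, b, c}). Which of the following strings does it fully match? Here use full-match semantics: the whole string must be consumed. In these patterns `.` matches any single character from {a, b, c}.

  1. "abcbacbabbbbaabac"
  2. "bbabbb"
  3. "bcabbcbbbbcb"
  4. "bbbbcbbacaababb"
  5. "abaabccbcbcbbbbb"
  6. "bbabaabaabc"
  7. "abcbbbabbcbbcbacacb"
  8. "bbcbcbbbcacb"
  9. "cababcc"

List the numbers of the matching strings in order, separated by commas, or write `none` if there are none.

1 → match
2 → match
3 → no match
4 → match
5 → no match
6 → match
7 → no match
8 → match
9 → no match

1, 2, 4, 6, 8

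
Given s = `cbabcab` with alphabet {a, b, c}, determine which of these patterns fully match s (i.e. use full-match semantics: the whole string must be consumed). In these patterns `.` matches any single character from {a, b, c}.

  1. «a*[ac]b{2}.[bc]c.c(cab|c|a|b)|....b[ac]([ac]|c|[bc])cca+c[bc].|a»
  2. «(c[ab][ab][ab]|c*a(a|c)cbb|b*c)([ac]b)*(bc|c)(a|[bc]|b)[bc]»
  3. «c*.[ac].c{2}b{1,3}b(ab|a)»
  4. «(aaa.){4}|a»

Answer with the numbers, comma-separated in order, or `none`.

1 → no match
2 → match
3 → no match
4 → no match

2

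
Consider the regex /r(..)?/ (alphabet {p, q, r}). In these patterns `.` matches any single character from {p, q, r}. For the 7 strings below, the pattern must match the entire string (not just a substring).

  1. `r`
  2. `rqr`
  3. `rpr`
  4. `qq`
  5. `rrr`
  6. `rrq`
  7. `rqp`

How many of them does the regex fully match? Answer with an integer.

1. `r` → match
2. `rqr` → match
3. `rpr` → match
4. `qq` → no match — must start with `r`
5. `rrr` → match
6. `rrq` → match
7. `rqp` → match
Total matched: 6

6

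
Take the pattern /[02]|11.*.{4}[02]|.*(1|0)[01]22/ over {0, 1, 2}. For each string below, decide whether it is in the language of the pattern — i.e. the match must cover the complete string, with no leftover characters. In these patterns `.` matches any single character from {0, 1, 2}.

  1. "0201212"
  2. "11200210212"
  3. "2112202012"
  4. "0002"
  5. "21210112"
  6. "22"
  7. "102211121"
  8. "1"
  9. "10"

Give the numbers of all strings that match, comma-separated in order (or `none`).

2

1 → no match
2 → match
3 → no match
4 → no match
5 → no match
6 → no match
7 → no match
8 → no match
9 → no match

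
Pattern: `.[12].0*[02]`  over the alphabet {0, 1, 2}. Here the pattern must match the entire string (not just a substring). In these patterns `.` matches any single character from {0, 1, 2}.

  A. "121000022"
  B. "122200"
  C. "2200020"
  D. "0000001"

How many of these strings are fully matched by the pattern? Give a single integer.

A → no match
B → no match
C → no match
D → no match
Total matched: 0

0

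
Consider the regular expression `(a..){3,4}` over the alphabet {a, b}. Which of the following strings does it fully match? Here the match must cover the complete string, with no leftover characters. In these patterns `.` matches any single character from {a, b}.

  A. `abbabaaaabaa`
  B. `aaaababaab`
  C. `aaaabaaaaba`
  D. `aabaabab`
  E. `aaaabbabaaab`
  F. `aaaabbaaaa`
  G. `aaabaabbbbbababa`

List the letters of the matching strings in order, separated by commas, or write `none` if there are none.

A. `abbabaaaabaa` → no match
B. `aaaababaab` → no match
C. `aaaabaaaaba` → no match
D. `aabaabab` → no match
E. `aaaabbabaaab` → match
F. `aaaabbaaaa` → no match
G → no match

E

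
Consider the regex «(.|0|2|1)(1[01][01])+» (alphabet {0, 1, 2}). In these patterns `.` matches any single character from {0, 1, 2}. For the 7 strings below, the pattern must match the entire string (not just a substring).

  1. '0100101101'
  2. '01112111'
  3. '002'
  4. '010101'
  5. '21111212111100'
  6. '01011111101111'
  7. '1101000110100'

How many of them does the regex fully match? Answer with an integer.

1 → match
2 → no match
3 → no match
4 → no match
5 → no match
6 → no match
7 → no match
Total matched: 1

1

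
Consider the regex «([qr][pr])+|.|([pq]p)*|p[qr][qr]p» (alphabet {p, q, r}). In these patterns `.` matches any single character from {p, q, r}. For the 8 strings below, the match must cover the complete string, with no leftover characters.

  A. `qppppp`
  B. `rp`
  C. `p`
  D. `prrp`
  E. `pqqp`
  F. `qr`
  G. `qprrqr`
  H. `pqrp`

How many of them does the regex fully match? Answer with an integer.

A. `qppppp` → match
B. `rp` → match
C. `p` → match
D. `prrp` → match
E. `pqqp` → match
F. `qr` → match
G. `qprrqr` → match
H. `pqrp` → match
Total matched: 8

8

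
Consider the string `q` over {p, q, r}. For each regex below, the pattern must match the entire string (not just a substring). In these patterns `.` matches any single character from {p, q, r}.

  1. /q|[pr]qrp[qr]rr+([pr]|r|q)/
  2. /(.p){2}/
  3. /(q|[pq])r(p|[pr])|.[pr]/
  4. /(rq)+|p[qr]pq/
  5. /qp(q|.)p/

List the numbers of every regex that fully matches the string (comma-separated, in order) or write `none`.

1

1 → match
2 → no match — must end with `p`
3 → no match
4 → no match
5 → no match — must start with `qp`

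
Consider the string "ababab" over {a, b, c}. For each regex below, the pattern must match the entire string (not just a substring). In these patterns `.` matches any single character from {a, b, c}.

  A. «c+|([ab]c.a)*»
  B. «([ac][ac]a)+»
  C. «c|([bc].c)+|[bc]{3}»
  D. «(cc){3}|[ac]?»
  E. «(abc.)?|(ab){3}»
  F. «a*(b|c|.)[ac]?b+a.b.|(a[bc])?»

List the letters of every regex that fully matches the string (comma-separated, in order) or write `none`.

E

A → no match
B → no match — must end with "a"
C → no match
D → no match
E → match
F → no match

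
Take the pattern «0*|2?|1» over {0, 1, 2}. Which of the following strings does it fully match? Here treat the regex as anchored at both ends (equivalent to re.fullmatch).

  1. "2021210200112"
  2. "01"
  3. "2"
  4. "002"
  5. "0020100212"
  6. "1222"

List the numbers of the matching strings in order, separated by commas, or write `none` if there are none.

1 → no match
2 → no match
3 → match
4 → no match
5 → no match
6 → no match

3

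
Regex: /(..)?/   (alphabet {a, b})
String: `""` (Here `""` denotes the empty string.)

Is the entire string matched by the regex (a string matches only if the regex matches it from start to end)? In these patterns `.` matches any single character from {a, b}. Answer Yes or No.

Yes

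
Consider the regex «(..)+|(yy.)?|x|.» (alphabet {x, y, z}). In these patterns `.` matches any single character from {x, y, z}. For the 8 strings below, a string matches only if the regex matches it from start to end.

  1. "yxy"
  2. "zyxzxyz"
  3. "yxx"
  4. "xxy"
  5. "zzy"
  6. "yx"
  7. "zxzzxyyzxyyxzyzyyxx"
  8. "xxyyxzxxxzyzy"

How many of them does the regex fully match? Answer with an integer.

1 → no match
2 → no match
3 → no match
4 → no match
5 → no match
6 → match
7 → no match
8 → no match
Total matched: 1

1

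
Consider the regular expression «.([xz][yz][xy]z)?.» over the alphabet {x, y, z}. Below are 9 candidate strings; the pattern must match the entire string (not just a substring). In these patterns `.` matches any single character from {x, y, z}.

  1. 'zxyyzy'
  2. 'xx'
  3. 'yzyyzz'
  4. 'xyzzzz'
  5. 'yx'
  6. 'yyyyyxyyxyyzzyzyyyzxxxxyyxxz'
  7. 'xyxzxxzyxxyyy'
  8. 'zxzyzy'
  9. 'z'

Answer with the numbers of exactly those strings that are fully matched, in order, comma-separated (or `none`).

1 → match
2 → match
3 → match
4 → no match
5 → match
6 → no match
7 → no match
8 → match
9 → no match

1, 2, 3, 5, 8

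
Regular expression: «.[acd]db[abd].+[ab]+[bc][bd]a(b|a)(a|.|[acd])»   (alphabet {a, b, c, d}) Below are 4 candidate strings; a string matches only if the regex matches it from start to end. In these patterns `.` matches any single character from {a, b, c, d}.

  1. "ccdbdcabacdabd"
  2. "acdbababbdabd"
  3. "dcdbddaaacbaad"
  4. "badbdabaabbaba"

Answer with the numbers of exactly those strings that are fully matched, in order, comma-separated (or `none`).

1 → match
2 → match
3 → match
4 → match

1, 2, 3, 4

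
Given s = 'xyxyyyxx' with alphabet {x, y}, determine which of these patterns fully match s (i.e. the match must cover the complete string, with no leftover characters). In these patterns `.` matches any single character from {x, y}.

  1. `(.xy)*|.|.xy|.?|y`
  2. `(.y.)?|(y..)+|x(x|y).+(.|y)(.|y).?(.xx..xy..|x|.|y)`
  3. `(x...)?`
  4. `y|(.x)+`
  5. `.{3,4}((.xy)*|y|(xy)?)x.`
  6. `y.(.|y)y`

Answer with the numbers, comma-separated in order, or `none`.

2

1 → no match
2 → match
3 → no match
4 → no match
5 → no match
6 → no match — must start with 'y'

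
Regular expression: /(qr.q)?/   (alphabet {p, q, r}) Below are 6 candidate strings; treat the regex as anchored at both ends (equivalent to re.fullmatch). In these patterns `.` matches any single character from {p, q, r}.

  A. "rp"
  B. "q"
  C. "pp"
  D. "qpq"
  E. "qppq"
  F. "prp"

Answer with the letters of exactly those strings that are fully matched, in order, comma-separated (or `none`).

none

A → no match
B → no match
C → no match
D → no match
E → no match
F → no match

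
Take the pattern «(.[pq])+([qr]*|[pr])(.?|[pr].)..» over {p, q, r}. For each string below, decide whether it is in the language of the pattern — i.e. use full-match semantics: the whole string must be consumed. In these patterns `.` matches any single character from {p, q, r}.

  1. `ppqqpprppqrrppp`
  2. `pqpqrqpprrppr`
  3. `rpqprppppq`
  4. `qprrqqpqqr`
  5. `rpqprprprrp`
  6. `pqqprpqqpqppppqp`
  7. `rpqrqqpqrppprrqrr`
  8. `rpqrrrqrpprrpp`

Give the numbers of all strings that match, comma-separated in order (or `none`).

1, 2, 3, 4, 5, 6

1 → match
2 → match
3 → match
4 → match
5 → match
6 → match
7 → no match
8 → no match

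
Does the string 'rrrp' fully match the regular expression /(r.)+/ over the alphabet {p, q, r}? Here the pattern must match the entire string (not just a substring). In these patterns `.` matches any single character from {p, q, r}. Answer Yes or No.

Yes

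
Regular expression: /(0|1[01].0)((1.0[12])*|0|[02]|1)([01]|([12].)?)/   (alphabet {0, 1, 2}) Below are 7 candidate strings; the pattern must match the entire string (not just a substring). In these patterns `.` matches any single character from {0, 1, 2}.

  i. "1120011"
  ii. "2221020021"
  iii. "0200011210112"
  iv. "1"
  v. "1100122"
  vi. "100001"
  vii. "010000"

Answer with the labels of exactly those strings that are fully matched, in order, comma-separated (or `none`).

i, v, vi

i. "1120011" → match
ii. "2221020021" → no match
iii → no match
iv. "1" → no match
v. "1100122" → match
vi. "100001" → match
vii. "010000" → no match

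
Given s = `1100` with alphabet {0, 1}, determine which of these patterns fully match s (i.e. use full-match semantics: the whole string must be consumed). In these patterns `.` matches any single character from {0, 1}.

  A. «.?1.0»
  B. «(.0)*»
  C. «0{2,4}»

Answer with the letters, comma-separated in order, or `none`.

A

A → match
B → no match
C → no match — must start with `0`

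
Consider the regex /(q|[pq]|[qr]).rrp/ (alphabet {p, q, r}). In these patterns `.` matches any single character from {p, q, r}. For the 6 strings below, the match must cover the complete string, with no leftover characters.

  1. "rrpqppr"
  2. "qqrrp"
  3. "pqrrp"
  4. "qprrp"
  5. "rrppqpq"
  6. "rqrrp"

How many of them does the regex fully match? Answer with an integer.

4

1 → no match — must end with "rrp"
2 → match
3 → match
4 → match
5 → no match — must end with "rrp"
6 → match
Total matched: 4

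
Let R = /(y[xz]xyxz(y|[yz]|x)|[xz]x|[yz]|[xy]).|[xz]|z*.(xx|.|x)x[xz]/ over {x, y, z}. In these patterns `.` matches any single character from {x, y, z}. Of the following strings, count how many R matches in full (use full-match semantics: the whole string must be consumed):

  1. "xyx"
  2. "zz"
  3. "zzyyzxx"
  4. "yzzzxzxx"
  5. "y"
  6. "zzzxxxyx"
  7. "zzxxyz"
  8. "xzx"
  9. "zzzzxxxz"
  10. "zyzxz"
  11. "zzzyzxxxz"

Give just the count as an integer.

3

1 → no match
2 → match
3 → no match
4 → no match
5 → no match
6 → no match
7 → no match
8 → no match
9 → match
10 → match
11 → no match
Total matched: 3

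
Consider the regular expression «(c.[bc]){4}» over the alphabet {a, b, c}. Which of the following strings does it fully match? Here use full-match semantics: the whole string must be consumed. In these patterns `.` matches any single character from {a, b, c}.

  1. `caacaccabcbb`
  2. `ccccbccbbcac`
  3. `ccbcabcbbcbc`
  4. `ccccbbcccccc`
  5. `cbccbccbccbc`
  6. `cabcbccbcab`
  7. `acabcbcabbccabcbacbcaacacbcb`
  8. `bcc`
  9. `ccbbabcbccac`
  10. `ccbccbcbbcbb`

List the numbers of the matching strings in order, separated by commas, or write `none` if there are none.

1 → no match
2 → match
3 → match
4 → match
5 → match
6 → no match
7 → no match — must start with `c`
8 → no match — must start with `c`
9 → no match
10 → match

2, 3, 4, 5, 10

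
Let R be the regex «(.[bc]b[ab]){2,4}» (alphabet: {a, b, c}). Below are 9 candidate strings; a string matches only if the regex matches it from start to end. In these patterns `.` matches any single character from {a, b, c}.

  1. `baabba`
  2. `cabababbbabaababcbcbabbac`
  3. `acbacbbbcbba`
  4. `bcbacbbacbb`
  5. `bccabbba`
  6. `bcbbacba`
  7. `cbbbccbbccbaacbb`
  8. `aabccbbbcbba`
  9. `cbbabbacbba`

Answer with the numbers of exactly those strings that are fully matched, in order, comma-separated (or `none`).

1 → no match
2 → no match
3 → match
4 → no match
5 → no match
6 → match
7 → match
8 → no match
9 → no match

3, 6, 7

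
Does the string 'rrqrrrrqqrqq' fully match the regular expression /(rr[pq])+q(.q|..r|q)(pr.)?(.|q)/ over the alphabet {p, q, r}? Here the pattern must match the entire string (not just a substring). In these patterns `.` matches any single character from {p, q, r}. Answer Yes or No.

No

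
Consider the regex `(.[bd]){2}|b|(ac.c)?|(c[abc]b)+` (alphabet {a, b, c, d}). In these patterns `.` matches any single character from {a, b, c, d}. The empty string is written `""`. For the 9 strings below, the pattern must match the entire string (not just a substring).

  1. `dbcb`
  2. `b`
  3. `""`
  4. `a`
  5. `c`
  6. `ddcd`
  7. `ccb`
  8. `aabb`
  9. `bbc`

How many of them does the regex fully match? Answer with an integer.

1 → match
2 → match
3 → match
4 → no match
5 → no match
6 → match
7 → match
8 → no match
9 → no match
Total matched: 5

5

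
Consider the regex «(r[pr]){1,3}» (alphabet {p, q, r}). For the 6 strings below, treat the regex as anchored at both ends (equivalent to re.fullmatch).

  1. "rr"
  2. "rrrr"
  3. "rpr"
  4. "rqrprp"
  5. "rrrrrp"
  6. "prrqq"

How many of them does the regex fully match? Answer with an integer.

1 → match
2 → match
3 → no match
4 → no match
5 → match
6 → no match — must start with "r"
Total matched: 3

3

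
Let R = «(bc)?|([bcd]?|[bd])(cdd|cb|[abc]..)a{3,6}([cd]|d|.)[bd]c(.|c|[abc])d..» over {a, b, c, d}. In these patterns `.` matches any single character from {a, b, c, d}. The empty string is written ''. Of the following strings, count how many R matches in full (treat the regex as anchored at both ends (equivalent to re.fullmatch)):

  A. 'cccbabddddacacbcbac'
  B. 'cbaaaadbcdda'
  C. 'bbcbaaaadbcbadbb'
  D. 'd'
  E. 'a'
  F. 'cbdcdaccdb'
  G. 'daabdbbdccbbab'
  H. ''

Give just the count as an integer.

A → no match
B → no match
C → no match
D → no match
E → no match
F → no match
G → no match
H → match
Total matched: 1

1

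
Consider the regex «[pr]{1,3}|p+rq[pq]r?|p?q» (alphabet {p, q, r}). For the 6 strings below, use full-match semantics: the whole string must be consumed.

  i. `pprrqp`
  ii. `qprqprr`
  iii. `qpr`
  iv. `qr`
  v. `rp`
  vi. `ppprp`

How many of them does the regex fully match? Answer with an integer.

1

i → no match
ii → no match
iii → no match
iv → no match
v → match
vi → no match
Total matched: 1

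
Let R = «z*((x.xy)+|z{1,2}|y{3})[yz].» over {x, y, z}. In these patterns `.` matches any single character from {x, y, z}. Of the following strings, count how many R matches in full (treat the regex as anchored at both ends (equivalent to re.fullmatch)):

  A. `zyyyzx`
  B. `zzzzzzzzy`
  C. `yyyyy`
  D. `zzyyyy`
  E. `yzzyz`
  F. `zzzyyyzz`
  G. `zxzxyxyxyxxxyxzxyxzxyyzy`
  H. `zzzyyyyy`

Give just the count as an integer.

A. `zyyyzx` → match
B. `zzzzzzzzy` → match
C. `yyyyy` → match
D. `zzyyyy` → no match
E. `yzzyz` → no match
F. `zzzyyyzz` → match
G → no match
H. `zzzyyyyy` → match
Total matched: 5

5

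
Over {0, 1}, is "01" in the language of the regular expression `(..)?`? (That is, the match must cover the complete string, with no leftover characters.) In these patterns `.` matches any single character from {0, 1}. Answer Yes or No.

Yes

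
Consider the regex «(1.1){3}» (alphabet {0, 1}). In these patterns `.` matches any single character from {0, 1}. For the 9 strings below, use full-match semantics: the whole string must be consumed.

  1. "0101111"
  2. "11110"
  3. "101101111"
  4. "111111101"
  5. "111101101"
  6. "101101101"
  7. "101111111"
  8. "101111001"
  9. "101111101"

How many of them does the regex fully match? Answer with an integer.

6

1 → no match — must start with "1"
2 → no match — must end with "1"
3 → match
4 → match
5 → match
6 → match
7 → match
8 → no match
9 → match
Total matched: 6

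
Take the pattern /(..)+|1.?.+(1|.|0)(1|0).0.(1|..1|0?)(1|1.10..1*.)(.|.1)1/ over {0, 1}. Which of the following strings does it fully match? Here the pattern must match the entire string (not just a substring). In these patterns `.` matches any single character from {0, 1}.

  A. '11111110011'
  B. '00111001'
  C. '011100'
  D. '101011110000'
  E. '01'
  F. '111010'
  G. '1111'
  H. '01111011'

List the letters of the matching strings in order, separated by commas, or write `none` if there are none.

B, C, D, E, F, G, H

A → no match
B → match
C → match
D → match
E → match
F → match
G → match
H → match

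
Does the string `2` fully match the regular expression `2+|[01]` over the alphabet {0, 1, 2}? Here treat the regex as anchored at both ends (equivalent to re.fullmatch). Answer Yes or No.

Yes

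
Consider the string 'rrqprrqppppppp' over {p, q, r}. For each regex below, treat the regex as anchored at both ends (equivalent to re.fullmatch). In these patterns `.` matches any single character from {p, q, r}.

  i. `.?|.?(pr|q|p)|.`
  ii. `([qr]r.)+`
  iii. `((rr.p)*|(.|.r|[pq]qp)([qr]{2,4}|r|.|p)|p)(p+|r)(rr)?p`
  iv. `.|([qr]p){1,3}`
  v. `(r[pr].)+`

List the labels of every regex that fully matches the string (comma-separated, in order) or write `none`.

iii

i → no match
ii → no match
iii → match
iv → no match
v → no match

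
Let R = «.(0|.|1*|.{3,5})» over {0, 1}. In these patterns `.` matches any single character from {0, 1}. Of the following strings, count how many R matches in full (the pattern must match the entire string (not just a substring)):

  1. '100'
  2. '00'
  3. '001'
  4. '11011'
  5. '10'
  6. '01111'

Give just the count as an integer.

4

1 → no match
2 → match
3 → no match
4 → match
5 → match
6 → match
Total matched: 4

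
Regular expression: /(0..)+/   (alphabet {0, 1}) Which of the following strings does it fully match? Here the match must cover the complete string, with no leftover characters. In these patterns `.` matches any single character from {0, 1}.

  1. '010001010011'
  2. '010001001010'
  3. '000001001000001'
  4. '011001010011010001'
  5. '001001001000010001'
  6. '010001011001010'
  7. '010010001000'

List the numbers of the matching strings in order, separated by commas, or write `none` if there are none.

1 → match
2 → match
3 → match
4 → match
5 → match
6 → match
7 → match

1, 2, 3, 4, 5, 6, 7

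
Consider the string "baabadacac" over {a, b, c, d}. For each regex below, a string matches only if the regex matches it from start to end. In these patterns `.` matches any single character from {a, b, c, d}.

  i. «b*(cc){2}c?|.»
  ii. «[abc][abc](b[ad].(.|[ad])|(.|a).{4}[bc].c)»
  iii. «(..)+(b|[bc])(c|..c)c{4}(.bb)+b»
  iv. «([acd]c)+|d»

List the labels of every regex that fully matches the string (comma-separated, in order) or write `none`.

i → no match
ii → match
iii → no match — must end with "bbb"
iv → no match

ii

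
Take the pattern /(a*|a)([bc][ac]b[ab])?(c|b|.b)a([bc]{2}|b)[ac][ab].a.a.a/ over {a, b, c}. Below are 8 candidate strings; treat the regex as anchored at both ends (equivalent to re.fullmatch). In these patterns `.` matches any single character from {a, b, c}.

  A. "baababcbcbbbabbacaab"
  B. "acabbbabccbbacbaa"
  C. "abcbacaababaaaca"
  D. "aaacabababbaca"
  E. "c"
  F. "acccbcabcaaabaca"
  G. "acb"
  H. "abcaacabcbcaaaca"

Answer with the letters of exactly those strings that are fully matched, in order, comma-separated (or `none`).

A → no match — must end with "a"
B → no match
C → no match
D → no match
E → no match — must end with "a"
F → no match
G → no match — must end with "a"
H → no match

none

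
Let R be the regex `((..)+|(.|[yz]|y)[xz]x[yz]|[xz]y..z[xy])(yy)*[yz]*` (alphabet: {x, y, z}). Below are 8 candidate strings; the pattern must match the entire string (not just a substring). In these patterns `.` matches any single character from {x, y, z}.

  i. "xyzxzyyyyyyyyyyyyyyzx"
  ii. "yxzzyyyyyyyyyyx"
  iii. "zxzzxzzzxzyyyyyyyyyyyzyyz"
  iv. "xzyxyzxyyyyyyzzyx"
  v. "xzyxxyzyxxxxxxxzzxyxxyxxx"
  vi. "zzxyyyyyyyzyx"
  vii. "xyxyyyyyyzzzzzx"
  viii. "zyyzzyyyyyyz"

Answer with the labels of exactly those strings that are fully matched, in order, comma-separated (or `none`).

iii, viii

i → no match
ii → no match
iii → match
iv → no match
v → no match
vi → no match
vii → no match
viii → match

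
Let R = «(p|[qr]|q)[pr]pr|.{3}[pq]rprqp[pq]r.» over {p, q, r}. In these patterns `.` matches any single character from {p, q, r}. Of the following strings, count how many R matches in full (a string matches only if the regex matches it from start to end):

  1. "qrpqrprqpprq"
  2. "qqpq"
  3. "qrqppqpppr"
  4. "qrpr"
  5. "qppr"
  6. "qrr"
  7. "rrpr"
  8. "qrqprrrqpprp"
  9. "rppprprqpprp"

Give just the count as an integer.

5

1 → match
2 → no match
3 → no match
4 → match
5 → match
6 → no match
7 → match
8 → no match
9 → match
Total matched: 5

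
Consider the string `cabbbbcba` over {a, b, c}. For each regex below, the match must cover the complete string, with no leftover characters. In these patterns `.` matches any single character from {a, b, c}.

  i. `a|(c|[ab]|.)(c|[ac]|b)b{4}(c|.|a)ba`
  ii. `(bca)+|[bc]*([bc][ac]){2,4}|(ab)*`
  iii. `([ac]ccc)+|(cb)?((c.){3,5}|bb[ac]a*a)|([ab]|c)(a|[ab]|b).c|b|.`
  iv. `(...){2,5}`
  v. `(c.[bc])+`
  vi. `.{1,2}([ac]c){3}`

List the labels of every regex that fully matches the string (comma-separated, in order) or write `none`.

i → match
ii → no match
iii → no match
iv → match
v → no match
vi → no match — must end with `c`

i, iv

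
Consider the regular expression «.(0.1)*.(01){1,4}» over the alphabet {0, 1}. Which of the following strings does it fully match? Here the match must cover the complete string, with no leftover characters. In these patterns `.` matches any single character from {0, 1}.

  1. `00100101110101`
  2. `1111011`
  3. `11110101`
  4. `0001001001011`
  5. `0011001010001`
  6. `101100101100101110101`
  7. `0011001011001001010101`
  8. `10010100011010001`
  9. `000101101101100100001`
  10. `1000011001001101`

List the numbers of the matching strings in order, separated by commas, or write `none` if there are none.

1 → no match
2 → no match — must end with `01`
3 → no match
4 → no match — must end with `01`
5 → no match
6 → match
7 → match
8 → no match
9 → no match
10 → no match

6, 7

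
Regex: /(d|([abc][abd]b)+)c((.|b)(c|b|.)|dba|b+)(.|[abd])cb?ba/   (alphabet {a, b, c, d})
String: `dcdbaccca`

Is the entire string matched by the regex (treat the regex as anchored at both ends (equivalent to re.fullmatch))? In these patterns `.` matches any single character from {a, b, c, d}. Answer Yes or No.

No

Every match must end with `ba`, but `dcdbaccca` does not.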